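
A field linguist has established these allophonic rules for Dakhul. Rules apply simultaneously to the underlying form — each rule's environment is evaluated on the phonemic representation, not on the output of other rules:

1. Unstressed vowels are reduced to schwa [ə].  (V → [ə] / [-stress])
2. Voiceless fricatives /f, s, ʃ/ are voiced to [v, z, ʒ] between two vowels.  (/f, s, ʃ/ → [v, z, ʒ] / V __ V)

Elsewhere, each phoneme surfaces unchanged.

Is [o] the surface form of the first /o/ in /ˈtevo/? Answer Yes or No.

No

/o/ — word-final, in an unstressed syllable — surfaces as [ə] (rule 1).
The actual realization is [ə], not [o].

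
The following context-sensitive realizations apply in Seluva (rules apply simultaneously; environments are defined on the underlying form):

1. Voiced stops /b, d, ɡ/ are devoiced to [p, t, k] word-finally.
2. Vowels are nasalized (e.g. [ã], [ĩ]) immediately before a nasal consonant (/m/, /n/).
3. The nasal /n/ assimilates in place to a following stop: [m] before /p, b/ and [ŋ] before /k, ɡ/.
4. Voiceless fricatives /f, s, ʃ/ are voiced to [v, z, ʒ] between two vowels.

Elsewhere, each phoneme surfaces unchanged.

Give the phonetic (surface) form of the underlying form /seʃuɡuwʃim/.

[seʒuɡuwʃĩm]

/s/ — word-initial; rule 4 does not apply here → [s].
/e/ (between /s/ and /ʃ/) is in the target of rule 2 but the environment (before a nasal consonant) is not met → [e].
/ʃ/ (between /e/ and /u/): between two vowels, so rule 4 applies → [ʒ].
/u/ (between /ʃ/ and /ɡ/): rule 2 targets it, but not before a nasal consonant → unchanged [u].
/ɡ/ (between /u/ and /u/): rule 1 targets it, but not word-finally → unchanged [ɡ].
/u/ (between /ɡ/ and /w/) fails the environment for rule 2, so it stays [u].
/ʃ/ (between /w/ and /i/) is in the target of rule 4 but the environment (between two vowels) is not met → [ʃ].
/i/ — between /ʃ/ and /m/, before a nasal consonant — surfaces as [ĩ] (rule 2).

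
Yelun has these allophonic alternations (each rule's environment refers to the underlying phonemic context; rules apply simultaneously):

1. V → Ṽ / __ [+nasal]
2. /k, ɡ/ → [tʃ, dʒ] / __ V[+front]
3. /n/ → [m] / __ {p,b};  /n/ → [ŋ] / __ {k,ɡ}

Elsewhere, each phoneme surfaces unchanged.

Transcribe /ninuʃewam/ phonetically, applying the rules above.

[nĩnuʃewãm]

/n/ (word-initial): rule 3 targets it, but not before a labial or velar stop → unchanged [n].
Rule 1 applies to /i/ (between /n/ and /n/: before a nasal consonant) → [ĩ].
/n/ (between /i/ and /u/): rule 3 targets it, but not before a labial or velar stop → unchanged [n].
/u/ (between /n/ and /ʃ/): rule 1 targets it, but not before a nasal consonant → unchanged [u].
/e/ (between /ʃ/ and /w/) fails the environment for rule 1, so it stays [e].
/a/ meets the environment for rule 1 (before a nasal consonant) → [ã].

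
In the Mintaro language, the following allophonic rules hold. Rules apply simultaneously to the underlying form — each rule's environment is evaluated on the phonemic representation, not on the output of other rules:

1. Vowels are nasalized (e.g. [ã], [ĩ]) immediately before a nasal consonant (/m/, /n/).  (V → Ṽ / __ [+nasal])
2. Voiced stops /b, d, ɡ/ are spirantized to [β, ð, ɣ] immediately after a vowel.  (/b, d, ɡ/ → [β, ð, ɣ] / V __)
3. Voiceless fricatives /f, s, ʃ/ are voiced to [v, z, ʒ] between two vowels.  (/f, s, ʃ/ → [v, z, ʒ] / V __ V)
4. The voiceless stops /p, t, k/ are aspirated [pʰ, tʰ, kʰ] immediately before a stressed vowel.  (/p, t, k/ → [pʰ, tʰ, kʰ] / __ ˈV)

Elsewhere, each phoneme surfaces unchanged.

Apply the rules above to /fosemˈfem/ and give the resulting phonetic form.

[fozẽmˈfẽm]

/f/ (word-initial) fails the environment for rule 3, so it stays [f].
/o/ (between /f/ and /s/): rule 1 targets it, but not before a nasal consonant → unchanged [o].
/s/ (between /o/ and /e/) occurs between two vowels → [z] by rule 3.
/e/ — between /s/ and /m/, before a nasal consonant — surfaces as [ẽ] (rule 1).
/m/ (between /e/ and /f/) is unaffected → [m].
/f/ (between /m/ and /e/) fails the environment for rule 3, so it stays [f].
Rule 1 applies to /e/ (between /f/ and /m/: before a nasal consonant) → [ẽ].
/m/ (word-final): no rule targets it → [m].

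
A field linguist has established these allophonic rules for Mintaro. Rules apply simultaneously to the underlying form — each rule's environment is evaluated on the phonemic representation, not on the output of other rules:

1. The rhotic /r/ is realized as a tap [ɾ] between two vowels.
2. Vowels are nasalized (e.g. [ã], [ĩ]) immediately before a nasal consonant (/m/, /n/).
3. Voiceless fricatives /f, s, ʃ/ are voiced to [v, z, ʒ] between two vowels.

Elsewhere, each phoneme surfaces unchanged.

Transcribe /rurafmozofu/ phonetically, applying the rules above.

[ruɾafmozovu]

/r/ (word-initial): rule 1 targets it, but not between two vowels → unchanged [r].
/u/ (between /r/ and /r/) is in the target of rule 2 but the environment (before a nasal consonant) is not met → [u].
Rule 1 applies to /r/ (between /u/ and /a/: between two vowels) → [ɾ].
/a/ (between /r/ and /f/) fails the environment for rule 2, so it stays [a].
/f/ — between /a/ and /m/; rule 3 does not apply here → [f].
/o/ (between /m/ and /z/) fails the environment for rule 2, so it stays [o].
/o/ (between /z/ and /f/): rule 2 targets it, but not before a nasal consonant → unchanged [o].
/f/ (between /o/ and /u/): between two vowels, so rule 3 applies → [v].
/u/ (word-final) is in the target of rule 2 but the environment (before a nasal consonant) is not met → [u].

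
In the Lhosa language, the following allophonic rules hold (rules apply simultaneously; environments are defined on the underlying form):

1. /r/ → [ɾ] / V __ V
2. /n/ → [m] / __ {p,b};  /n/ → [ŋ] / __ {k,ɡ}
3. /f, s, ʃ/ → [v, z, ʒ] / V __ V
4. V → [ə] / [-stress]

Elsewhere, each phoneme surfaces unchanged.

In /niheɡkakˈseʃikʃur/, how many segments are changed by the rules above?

Segments that undergo a rule: /i/ → [ə] (rule 4); /e/ → [ə] (rule 4); /a/ → [ə] (rule 4); /ʃ/ → [ʒ] (rule 3); /i/ → [ə] (rule 4); /u/ → [ə] (rule 4).
All other segments surface unchanged.

6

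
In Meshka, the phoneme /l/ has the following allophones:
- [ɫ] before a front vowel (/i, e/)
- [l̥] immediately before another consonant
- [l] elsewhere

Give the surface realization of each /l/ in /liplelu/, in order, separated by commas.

[ɫ], [ɫ], [l]

Occurrence 1 (position 1): before a front vowel (/i, e/) → [ɫ].
Occurrence 2 (position 4): before a front vowel (/i, e/) → [ɫ].
Occurrence 3 (position 6): no conditioning environment matches → elsewhere allophone [l].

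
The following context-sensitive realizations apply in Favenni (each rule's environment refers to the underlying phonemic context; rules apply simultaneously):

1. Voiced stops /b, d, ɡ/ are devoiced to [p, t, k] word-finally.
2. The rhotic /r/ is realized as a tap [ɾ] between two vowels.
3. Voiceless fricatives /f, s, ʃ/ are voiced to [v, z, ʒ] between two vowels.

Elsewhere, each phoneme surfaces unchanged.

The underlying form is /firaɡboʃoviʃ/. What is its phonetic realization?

[fiɾaɡboʒoviʃ]

/f/ — word-initial; rule 3 does not apply here → [f].
/i/ (between /f/ and /r/) is unaffected → [i].
/r/ meets the environment for rule 2 (between two vowels) → [ɾ].
/a/ — not in any rule's target class → [a].
/ɡ/ (between /a/ and /b/) is in the target of rule 1 but the environment (word-finally) is not met → [ɡ].
/b/ (between /ɡ/ and /o/): rule 1 targets it, but not word-finally → unchanged [b].
/o/ (between /b/ and /ʃ/) is unaffected → [o].
/ʃ/ — between /o/ and /o/, between two vowels — surfaces as [ʒ] (rule 3).
/o/ — not in any rule's target class → [o].
/v/ stays [v].
/i/ (between /v/ and /ʃ/): no rule targets it → [i].
/ʃ/ (word-final) is in the target of rule 3 but the environment (between two vowels) is not met → [ʃ].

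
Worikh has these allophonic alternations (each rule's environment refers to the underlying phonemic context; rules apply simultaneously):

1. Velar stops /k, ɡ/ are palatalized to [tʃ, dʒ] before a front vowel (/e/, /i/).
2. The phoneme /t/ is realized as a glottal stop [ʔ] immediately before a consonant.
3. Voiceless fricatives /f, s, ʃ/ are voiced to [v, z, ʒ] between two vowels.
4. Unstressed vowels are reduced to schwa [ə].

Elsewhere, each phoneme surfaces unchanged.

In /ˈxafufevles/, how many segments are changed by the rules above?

5

Segments that undergo a rule: /f/ → [v] (rule 3); /u/ → [ə] (rule 4); /f/ → [v] (rule 3); /e/ → [ə] (rule 4); /e/ → [ə] (rule 4).
All other segments surface unchanged.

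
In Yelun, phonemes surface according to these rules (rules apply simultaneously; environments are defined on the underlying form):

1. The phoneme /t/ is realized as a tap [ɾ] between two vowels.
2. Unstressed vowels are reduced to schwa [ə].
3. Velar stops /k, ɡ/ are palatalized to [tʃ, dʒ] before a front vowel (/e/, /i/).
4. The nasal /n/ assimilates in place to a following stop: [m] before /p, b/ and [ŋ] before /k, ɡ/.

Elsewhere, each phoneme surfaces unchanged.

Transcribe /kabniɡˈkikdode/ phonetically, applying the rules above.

/k/ (word-initial) fails the environment for rule 3, so it stays [k].
/a/ (between /k/ and /b/) occurs in an unstressed syllable → [ə] by rule 2.
/b/ (between /a/ and /n/): no rule targets it → [b].
/n/ (between /b/ and /i/) is in the target of rule 4 but the environment (before a labial or velar stop) is not met → [n].
/i/ (between /n/ and /ɡ/): in an unstressed syllable, so rule 2 applies → [ə].
/ɡ/ (between /i/ and /k/): rule 3 targets it, but not before a front vowel → unchanged [ɡ].
/k/ (between /ɡ/ and /i/) occurs before a front vowel → [tʃ] by rule 3.
/i/ — between /k/ and /k/; rule 2 does not apply here → [i].
/k/ — between /i/ and /d/; rule 3 does not apply here → [k].
/d/ (between /k/ and /o/) is unaffected → [d].
/o/ meets the environment for rule 2 (in an unstressed syllable) → [ə].
/d/ stays [d].
/e/ — word-final, in an unstressed syllable — surfaces as [ə] (rule 2).

[kəbnəɡˈtʃikdədə]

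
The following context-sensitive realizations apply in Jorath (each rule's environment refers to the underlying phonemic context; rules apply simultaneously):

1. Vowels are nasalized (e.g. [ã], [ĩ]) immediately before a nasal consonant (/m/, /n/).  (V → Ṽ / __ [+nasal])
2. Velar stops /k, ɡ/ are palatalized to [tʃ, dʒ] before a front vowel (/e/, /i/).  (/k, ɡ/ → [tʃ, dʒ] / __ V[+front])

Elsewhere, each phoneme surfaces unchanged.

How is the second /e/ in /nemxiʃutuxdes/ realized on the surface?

/e/ (between /d/ and /s/): rule 1 targets it, but not before a nasal consonant → unchanged [e].

[e]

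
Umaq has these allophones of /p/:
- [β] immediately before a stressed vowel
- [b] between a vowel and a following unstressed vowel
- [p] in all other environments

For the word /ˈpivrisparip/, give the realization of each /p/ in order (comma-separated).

Occurrence 1 (position 1): immediately before a stressed vowel → [β].
Occurrence 2 (position 7): no conditioning environment matches → elsewhere allophone [p].
Occurrence 3 (position 11): no conditioning environment matches → elsewhere allophone [p].

[β], [p], [p]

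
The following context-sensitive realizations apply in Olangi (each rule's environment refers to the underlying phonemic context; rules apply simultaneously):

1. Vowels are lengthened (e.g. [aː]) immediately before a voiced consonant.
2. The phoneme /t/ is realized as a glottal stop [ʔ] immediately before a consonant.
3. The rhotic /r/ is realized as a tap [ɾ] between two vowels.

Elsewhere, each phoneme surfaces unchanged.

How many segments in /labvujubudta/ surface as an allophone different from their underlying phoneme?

4

Segments that undergo a rule: /a/ → [aː] (rule 1); /u/ → [uː] (rule 1); /u/ → [uː] (rule 1); /u/ → [uː] (rule 1).
All other segments surface unchanged.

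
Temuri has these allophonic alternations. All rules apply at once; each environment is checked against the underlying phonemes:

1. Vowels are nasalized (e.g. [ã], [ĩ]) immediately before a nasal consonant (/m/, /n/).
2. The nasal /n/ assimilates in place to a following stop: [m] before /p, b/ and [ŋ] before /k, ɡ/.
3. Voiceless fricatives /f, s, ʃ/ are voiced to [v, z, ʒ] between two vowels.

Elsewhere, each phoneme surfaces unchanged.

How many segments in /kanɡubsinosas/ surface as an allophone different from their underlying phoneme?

4

Segments that undergo a rule: /a/ → [ã] (rule 1); /n/ → [ŋ] (rule 2); /i/ → [ĩ] (rule 1); /s/ → [z] (rule 3).
All other segments surface unchanged.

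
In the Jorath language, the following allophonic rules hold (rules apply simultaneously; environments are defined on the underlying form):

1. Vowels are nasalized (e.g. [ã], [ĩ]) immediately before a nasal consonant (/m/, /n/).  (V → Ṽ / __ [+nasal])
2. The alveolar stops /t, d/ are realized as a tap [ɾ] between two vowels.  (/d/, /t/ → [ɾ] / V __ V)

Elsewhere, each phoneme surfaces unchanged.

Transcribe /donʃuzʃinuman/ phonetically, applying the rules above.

[dõnʃuzʃĩnũmãn]

/d/ (word-initial) fails the environment for rule 2, so it stays [d].
/o/ (between /d/ and /n/): before a nasal consonant, so rule 1 applies → [õ].
/u/ (between /ʃ/ and /z/) is in the target of rule 1 but the environment (before a nasal consonant) is not met → [u].
/i/ meets the environment for rule 1 (before a nasal consonant) → [ĩ].
Rule 1 applies to /u/ (between /n/ and /m/: before a nasal consonant) → [ũ].
/a/ meets the environment for rule 1 (before a nasal consonant) → [ã].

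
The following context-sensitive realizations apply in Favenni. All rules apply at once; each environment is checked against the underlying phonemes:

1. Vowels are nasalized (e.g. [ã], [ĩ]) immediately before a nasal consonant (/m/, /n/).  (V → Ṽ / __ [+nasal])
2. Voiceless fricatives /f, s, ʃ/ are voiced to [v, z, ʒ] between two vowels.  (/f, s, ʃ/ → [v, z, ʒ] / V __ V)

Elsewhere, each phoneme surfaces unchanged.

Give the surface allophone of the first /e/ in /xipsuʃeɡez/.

/e/ — between /ʃ/ and /ɡ/; rule 1 does not apply here → [e].

[e]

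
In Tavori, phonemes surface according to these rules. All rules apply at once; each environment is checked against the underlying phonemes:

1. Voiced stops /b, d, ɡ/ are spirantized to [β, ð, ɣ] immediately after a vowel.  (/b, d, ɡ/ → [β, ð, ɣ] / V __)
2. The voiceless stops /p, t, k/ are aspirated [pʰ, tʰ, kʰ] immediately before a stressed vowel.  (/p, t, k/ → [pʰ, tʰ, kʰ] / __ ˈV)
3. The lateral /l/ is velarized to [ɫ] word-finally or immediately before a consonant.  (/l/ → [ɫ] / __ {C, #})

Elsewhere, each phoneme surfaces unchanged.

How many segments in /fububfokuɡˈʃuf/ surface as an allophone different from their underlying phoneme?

Segments that undergo a rule: /b/ → [β] (rule 1); /b/ → [β] (rule 1); /ɡ/ → [ɣ] (rule 1).
All other segments surface unchanged.

3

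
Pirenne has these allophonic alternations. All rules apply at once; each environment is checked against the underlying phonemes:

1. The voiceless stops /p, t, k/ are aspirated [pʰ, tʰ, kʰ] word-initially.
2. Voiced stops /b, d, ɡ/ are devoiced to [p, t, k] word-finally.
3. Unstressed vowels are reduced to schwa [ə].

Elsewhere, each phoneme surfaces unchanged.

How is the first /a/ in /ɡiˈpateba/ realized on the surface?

/a/ (between /p/ and /t/) is in the target of rule 3 but the environment (in an unstressed syllable) is not met → [a].

[a]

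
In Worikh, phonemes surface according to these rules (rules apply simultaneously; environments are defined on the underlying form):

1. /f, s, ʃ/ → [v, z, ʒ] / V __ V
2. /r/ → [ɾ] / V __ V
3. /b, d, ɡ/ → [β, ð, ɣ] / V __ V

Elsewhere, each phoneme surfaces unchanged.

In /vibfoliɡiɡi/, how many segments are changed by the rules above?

Segments that undergo a rule: /ɡ/ → [ɣ] (rule 3); /ɡ/ → [ɣ] (rule 3).
All other segments surface unchanged.

2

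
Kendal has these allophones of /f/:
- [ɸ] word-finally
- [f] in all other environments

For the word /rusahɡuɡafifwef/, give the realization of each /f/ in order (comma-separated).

Occurrence 1 (position 10): no conditioning environment matches → elsewhere allophone [f].
Occurrence 2 (position 12): no conditioning environment matches → elsewhere allophone [f].
Occurrence 3 (position 15): word-finally → [ɸ].

[f], [f], [ɸ]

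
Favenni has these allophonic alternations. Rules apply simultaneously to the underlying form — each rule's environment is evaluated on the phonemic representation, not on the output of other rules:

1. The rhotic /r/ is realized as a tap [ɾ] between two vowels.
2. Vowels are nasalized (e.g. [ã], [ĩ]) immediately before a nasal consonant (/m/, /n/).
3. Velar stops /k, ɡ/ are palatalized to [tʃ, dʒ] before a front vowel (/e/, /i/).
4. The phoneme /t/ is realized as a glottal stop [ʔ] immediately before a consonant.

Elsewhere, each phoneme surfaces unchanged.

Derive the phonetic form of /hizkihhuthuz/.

/h/ (word-initial) is unaffected → [h].
/i/ — between /h/ and /z/; rule 2 does not apply here → [i].
/z/ stays [z].
/k/ meets the environment for rule 3 (before a front vowel) → [tʃ].
/i/ (between /k/ and /h/): rule 2 targets it, but not before a nasal consonant → unchanged [i].
/h/ (between /i/ and /h/): no rule targets it → [h].
/h/ (between /h/ and /u/): no rule targets it → [h].
/u/ (between /h/ and /t/): rule 2 targets it, but not before a nasal consonant → unchanged [u].
/t/ — between /u/ and /h/, immediately before a consonant — surfaces as [ʔ] (rule 4).
/h/ (between /t/ and /u/): no rule targets it → [h].
/u/ (between /h/ and /z/) is in the target of rule 2 but the environment (before a nasal consonant) is not met → [u].
/z/ — not in any rule's target class → [z].

[hiztʃihhuʔhuz]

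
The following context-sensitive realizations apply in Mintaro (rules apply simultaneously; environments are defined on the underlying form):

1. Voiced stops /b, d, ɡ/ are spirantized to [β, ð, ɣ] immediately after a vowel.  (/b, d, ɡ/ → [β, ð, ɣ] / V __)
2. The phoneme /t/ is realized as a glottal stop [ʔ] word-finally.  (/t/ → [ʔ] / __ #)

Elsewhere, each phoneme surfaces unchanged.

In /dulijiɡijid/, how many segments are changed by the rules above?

2

Segments that undergo a rule: /ɡ/ → [ɣ] (rule 1); /d/ → [ð] (rule 1).
All other segments surface unchanged.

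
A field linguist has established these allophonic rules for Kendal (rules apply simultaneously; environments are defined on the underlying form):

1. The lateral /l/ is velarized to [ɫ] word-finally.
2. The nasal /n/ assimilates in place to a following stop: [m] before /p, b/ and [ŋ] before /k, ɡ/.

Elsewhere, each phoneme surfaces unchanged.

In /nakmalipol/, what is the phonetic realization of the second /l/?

/l/ — word-final, word-finally — surfaces as [ɫ] (rule 1).

[ɫ]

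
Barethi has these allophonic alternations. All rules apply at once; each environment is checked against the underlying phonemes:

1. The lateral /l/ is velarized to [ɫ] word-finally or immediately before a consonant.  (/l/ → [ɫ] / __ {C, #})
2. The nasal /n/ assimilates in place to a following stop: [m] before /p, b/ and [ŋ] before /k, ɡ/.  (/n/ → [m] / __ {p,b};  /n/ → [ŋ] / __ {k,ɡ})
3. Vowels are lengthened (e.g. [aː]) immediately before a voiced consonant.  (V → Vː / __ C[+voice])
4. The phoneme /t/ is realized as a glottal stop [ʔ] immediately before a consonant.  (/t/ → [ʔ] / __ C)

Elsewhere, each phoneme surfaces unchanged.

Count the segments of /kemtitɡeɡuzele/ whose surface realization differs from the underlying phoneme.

Segments that undergo a rule: /e/ → [eː] (rule 3); /t/ → [ʔ] (rule 4); /e/ → [eː] (rule 3); /u/ → [uː] (rule 3); /e/ → [eː] (rule 3).
All other segments surface unchanged.

5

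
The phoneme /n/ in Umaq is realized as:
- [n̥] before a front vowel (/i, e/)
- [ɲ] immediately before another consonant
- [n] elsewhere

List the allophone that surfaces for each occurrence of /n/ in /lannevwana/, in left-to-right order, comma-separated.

Occurrence 1 (position 3): immediately before another consonant → [ɲ].
Occurrence 2 (position 4): before a front vowel (/i, e/) → [n̥].
Occurrence 3 (position 9): no conditioning environment matches → elsewhere allophone [n].

[ɲ], [n̥], [n]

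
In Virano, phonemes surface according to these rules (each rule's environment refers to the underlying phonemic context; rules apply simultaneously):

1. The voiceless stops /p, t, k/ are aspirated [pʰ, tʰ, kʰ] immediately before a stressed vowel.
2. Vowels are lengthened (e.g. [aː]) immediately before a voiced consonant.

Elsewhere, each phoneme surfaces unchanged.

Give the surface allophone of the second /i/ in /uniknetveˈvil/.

/i/ (between /v/ and /l/): before a voiced consonant, so rule 2 applies → [iː].

[iː]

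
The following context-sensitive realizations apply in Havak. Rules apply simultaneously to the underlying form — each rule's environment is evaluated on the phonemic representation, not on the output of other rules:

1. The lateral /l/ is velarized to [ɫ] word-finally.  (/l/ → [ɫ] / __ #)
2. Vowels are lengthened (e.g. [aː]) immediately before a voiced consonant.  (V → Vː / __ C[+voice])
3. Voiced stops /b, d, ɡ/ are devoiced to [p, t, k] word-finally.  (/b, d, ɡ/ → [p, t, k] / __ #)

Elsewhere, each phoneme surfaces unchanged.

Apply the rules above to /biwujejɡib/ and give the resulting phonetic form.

/b/ (word-initial) is in the target of rule 3 but the environment (word-finally) is not met → [b].
Rule 2 applies to /i/ (between /b/ and /w/: before a voiced consonant) → [iː].
/w/ (between /i/ and /u/) is unaffected → [w].
Rule 2 applies to /u/ (between /w/ and /j/: before a voiced consonant) → [uː].
/j/ (between /u/ and /e/): no rule targets it → [j].
/e/ meets the environment for rule 2 (before a voiced consonant) → [eː].
/j/ (between /e/ and /ɡ/) is unaffected → [j].
/ɡ/ (between /j/ and /i/) is in the target of rule 3 but the environment (word-finally) is not met → [ɡ].
/i/ — between /ɡ/ and /b/, before a voiced consonant — surfaces as [iː] (rule 2).
/b/ — word-final, word-finally — surfaces as [p] (rule 3).

[biːwuːjeːjɡiːp]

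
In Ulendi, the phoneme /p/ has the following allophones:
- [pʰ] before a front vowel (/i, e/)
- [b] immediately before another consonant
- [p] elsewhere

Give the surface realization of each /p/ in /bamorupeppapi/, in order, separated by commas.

[pʰ], [b], [p], [pʰ]

Occurrence 1 (position 7): before a front vowel (/i, e/) → [pʰ].
Occurrence 2 (position 9): immediately before another consonant → [b].
Occurrence 3 (position 10): no conditioning environment matches → elsewhere allophone [p].
Occurrence 4 (position 12): before a front vowel (/i, e/) → [pʰ].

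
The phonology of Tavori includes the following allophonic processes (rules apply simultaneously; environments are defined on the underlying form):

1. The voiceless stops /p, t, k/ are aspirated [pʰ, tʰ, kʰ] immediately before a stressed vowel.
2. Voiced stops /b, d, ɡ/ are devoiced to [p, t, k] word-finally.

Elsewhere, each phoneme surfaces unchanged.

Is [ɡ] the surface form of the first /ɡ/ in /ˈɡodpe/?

Yes

/ɡ/ (word-initial) is in the target of rule 2 but the environment (word-finally) is not met → [ɡ].
The actual realization is [ɡ], which matches [ɡ].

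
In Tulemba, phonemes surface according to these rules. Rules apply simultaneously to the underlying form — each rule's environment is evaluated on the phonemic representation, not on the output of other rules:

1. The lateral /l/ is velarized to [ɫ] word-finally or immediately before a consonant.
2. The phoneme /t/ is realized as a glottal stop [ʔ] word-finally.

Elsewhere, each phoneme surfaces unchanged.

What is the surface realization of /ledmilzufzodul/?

[ledmiɫzufzoduɫ]

/l/ (word-initial): rule 1 targets it, but not word-finally or immediately before a consonant → unchanged [l].
/l/ (between /i/ and /z/): word-finally or immediately before a consonant, so rule 1 applies → [ɫ].
/l/ — word-final, word-finally or immediately before a consonant — surfaces as [ɫ] (rule 1).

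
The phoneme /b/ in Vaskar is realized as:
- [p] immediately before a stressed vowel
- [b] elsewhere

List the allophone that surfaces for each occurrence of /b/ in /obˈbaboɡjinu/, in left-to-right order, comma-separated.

Occurrence 1 (position 2): no conditioning environment matches → elsewhere allophone [b].
Occurrence 2 (position 3): immediately before a stressed vowel → [p].
Occurrence 3 (position 5): no conditioning environment matches → elsewhere allophone [b].

[b], [p], [b]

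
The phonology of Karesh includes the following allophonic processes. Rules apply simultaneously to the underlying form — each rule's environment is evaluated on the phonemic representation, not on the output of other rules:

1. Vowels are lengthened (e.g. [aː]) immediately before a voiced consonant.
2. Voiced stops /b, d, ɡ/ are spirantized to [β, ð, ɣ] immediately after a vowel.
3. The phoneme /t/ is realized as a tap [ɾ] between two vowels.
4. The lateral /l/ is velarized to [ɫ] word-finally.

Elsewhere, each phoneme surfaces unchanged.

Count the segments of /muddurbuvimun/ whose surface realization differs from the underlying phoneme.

6

Segments that undergo a rule: /u/ → [uː] (rule 1); /d/ → [ð] (rule 2); /u/ → [uː] (rule 1); /u/ → [uː] (rule 1); /i/ → [iː] (rule 1); /u/ → [uː] (rule 1).
All other segments surface unchanged.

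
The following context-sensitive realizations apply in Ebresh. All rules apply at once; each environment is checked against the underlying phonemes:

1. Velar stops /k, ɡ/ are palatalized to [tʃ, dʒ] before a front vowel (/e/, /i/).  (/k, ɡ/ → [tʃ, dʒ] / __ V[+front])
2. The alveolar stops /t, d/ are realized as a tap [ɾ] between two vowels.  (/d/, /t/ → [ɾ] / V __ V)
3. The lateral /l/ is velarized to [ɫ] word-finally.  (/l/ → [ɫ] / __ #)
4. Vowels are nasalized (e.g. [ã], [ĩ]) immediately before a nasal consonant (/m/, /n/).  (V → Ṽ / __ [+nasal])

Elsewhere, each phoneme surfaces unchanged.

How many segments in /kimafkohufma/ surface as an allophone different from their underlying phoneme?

Segments that undergo a rule: /k/ → [tʃ] (rule 1); /i/ → [ĩ] (rule 4).
All other segments surface unchanged.

2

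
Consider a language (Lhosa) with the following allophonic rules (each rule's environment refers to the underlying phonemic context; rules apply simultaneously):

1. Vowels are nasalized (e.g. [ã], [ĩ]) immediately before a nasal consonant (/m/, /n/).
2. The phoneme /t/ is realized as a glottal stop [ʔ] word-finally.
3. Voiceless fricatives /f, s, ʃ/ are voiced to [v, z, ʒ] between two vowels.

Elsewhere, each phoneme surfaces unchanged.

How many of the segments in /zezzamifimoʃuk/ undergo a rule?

Segments that undergo a rule: /a/ → [ã] (rule 1); /f/ → [v] (rule 3); /i/ → [ĩ] (rule 1); /ʃ/ → [ʒ] (rule 3).
All other segments surface unchanged.

4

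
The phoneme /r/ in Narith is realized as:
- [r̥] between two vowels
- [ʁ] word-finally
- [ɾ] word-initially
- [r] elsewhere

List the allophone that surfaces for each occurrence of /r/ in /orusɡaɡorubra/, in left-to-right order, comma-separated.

[r̥], [r̥], [r]

Occurrence 1 (position 2): between two vowels → [r̥].
Occurrence 2 (position 9): between two vowels → [r̥].
Occurrence 3 (position 12): no conditioning environment matches → elsewhere allophone [r].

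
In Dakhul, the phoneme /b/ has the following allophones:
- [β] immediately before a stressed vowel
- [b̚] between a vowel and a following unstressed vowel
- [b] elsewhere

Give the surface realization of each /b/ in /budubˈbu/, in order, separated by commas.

[b], [b], [β]

Occurrence 1 (position 1): no conditioning environment matches → elsewhere allophone [b].
Occurrence 2 (position 5): no conditioning environment matches → elsewhere allophone [b].
Occurrence 3 (position 6): immediately before a stressed vowel → [β].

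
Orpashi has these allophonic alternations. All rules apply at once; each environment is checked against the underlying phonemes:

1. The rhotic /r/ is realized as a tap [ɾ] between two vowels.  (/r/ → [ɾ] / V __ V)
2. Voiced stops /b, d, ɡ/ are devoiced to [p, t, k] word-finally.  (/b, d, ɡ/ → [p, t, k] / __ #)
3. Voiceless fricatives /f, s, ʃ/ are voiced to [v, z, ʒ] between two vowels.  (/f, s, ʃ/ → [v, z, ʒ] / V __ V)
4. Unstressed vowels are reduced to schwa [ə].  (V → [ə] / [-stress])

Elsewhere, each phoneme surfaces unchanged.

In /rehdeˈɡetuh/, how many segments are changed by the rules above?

Segments that undergo a rule: /e/ → [ə] (rule 4); /e/ → [ə] (rule 4); /u/ → [ə] (rule 4).
All other segments surface unchanged.

3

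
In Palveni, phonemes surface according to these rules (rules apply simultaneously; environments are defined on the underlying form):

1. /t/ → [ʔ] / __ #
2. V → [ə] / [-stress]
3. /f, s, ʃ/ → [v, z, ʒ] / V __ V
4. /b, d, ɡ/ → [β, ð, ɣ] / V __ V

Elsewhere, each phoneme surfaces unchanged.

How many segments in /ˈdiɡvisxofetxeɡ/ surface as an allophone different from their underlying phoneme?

5

Segments that undergo a rule: /i/ → [ə] (rule 2); /o/ → [ə] (rule 2); /f/ → [v] (rule 3); /e/ → [ə] (rule 2); /e/ → [ə] (rule 2).
All other segments surface unchanged.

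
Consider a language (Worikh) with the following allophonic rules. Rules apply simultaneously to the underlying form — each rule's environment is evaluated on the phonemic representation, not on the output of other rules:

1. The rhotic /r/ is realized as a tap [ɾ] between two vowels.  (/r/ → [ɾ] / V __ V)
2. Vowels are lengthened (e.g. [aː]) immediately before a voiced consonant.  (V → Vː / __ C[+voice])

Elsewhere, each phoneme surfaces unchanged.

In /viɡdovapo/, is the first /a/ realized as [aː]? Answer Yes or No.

No

/a/ (between /v/ and /p/): rule 2 targets it, but not before a voiced consonant → unchanged [a].
The actual realization is [a], not [aː].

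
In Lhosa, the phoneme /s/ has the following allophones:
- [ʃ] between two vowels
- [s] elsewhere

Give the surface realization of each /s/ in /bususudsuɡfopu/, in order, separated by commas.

[ʃ], [ʃ], [s]

Occurrence 1 (position 3): between two vowels → [ʃ].
Occurrence 2 (position 5): between two vowels → [ʃ].
Occurrence 3 (position 8): no conditioning environment matches → elsewhere allophone [s].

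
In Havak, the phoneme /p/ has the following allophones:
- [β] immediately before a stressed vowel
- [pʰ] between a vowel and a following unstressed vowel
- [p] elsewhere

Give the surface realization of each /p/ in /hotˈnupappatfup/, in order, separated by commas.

Occurrence 1 (position 6): between a vowel and a following unstressed vowel → [pʰ].
Occurrence 2 (position 8): no conditioning environment matches → elsewhere allophone [p].
Occurrence 3 (position 9): no conditioning environment matches → elsewhere allophone [p].
Occurrence 4 (position 14): no conditioning environment matches → elsewhere allophone [p].

[pʰ], [p], [p], [p]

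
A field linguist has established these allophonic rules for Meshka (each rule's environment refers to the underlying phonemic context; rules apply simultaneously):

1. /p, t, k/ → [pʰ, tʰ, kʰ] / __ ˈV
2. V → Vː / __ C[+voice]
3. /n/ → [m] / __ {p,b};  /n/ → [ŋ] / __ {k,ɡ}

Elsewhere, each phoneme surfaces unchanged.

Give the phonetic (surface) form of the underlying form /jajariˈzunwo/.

/j/ — not in any rule's target class → [j].
/a/ (between /j/ and /j/): before a voiced consonant, so rule 2 applies → [aː].
/j/ (between /a/ and /a/) is unaffected → [j].
Rule 2 applies to /a/ (between /j/ and /r/: before a voiced consonant) → [aː].
/r/ — not in any rule's target class → [r].
Rule 2 applies to /i/ (between /r/ and /z/: before a voiced consonant) → [iː].
/z/ — not in any rule's target class → [z].
/u/ (between /z/ and /n/): before a voiced consonant, so rule 2 applies → [uː].
/n/ (between /u/ and /w/): rule 3 targets it, but not before a labial or velar stop → unchanged [n].
/w/ — not in any rule's target class → [w].
/o/ (word-final): rule 2 targets it, but not before a voiced consonant → unchanged [o].

[jaːjaːriːˈzuːnwo]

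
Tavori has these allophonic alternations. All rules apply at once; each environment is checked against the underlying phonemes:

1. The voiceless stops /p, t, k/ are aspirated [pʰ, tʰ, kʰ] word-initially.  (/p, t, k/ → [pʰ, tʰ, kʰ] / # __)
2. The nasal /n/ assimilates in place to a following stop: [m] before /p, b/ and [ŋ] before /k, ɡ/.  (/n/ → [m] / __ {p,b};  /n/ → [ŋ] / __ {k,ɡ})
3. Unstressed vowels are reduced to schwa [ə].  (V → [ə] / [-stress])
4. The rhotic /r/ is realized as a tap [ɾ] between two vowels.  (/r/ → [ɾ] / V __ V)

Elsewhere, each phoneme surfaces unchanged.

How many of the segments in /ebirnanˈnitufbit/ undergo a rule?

5

Segments that undergo a rule: /e/ → [ə] (rule 3); /i/ → [ə] (rule 3); /a/ → [ə] (rule 3); /u/ → [ə] (rule 3); /i/ → [ə] (rule 3).
All other segments surface unchanged.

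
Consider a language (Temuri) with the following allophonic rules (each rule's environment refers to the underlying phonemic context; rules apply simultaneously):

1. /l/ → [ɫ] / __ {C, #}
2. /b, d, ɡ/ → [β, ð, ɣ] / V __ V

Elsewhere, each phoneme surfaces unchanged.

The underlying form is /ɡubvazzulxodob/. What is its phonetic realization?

/ɡ/ — word-initial; rule 2 does not apply here → [ɡ].
/u/ (between /ɡ/ and /b/): no rule targets it → [u].
/b/ (between /u/ and /v/): rule 2 targets it, but not between two vowels → unchanged [b].
/v/ — not in any rule's target class → [v].
/a/ — not in any rule's target class → [a].
/z/ stays [z].
/z/ — not in any rule's target class → [z].
/u/ (between /z/ and /l/) is unaffected → [u].
Rule 1 applies to /l/ (between /u/ and /x/: word-finally or immediately before a consonant) → [ɫ].
/x/ (between /l/ and /o/): no rule targets it → [x].
/o/ (between /x/ and /d/) is unaffected → [o].
/d/ — between /o/ and /o/, between two vowels — surfaces as [ð] (rule 2).
/o/ stays [o].
/b/ (word-final) fails the environment for rule 2, so it stays [b].

[ɡubvazzuɫxoðob]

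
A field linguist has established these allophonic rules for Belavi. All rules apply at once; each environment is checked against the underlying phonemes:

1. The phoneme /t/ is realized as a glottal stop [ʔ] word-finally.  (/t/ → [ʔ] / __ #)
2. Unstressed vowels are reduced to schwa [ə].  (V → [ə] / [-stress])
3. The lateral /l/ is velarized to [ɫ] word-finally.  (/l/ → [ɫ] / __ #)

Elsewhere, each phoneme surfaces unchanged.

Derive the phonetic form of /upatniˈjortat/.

/u/ — word-initial, in an unstressed syllable — surfaces as [ə] (rule 2).
/p/ (between /u/ and /a/) is unaffected → [p].
/a/ — between /p/ and /t/, in an unstressed syllable — surfaces as [ə] (rule 2).
/t/ (between /a/ and /n/) is in the target of rule 1 but the environment (word-finally) is not met → [t].
/n/ stays [n].
/i/ (between /n/ and /j/) occurs in an unstressed syllable → [ə] by rule 2.
/j/ (between /i/ and /o/): no rule targets it → [j].
/o/ (between /j/ and /r/) fails the environment for rule 2, so it stays [o].
/r/ (between /o/ and /t/) is unaffected → [r].
/t/ (between /r/ and /a/): rule 1 targets it, but not word-finally → unchanged [t].
/a/ meets the environment for rule 2 (in an unstressed syllable) → [ə].
/t/ (word-final): word-finally, so rule 1 applies → [ʔ].

[əpətnəˈjortəʔ]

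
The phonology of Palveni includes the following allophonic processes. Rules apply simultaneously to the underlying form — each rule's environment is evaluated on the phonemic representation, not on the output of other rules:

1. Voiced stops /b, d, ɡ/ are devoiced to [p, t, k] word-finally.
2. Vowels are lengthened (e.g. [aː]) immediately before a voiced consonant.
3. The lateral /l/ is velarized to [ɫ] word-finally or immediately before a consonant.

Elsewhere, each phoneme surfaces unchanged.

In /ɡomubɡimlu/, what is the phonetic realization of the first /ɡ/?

/ɡ/ — word-initial; rule 1 does not apply here → [ɡ].

[ɡ]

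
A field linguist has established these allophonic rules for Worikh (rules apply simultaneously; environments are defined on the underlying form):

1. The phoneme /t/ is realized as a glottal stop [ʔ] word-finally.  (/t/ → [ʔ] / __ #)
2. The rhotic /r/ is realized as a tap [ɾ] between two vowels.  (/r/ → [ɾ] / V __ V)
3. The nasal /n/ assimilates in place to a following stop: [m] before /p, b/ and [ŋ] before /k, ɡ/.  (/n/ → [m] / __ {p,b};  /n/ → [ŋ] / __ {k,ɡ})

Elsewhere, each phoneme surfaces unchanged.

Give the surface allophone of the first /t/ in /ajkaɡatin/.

/t/ (between /a/ and /i/) is in the target of rule 1 but the environment (word-finally) is not met → [t].

[t]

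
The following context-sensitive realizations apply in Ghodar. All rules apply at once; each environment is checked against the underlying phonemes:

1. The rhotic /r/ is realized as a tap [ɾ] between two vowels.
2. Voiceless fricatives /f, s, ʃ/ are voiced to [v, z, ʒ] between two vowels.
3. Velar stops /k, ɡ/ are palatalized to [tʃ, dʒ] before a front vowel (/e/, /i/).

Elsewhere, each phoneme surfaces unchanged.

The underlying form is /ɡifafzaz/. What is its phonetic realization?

[dʒivafzaz]

/ɡ/ (word-initial) occurs before a front vowel → [dʒ] by rule 3.
/i/ stays [i].
/f/ (between /i/ and /a/) occurs between two vowels → [v] by rule 2.
/a/ (between /f/ and /f/): no rule targets it → [a].
/f/ (between /a/ and /z/) is in the target of rule 2 but the environment (between two vowels) is not met → [f].
/z/ — not in any rule's target class → [z].
/a/ (between /z/ and /z/) is unaffected → [a].
/z/ (word-final) is unaffected → [z].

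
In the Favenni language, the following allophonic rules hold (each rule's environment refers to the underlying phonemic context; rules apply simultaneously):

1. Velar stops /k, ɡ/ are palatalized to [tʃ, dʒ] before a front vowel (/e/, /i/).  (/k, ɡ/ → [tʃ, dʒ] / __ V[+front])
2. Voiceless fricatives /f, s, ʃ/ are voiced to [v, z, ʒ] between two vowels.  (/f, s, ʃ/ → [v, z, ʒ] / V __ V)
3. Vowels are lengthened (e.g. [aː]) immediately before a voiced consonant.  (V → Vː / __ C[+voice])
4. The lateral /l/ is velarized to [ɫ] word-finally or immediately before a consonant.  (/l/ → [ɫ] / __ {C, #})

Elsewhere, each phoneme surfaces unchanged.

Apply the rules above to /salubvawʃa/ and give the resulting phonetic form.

[saːluːbvaːwʃa]

/s/ (word-initial) is in the target of rule 2 but the environment (between two vowels) is not met → [s].
/a/ (between /s/ and /l/) occurs before a voiced consonant → [aː] by rule 3.
/l/ — between /a/ and /u/; rule 4 does not apply here → [l].
Rule 3 applies to /u/ (between /l/ and /b/: before a voiced consonant) → [uː].
/b/ stays [b].
/v/ stays [v].
/a/ (between /v/ and /w/) occurs before a voiced consonant → [aː] by rule 3.
/w/ (between /a/ and /ʃ/): no rule targets it → [w].
/ʃ/ — between /w/ and /a/; rule 2 does not apply here → [ʃ].
/a/ (word-final): rule 3 targets it, but not before a voiced consonant → unchanged [a].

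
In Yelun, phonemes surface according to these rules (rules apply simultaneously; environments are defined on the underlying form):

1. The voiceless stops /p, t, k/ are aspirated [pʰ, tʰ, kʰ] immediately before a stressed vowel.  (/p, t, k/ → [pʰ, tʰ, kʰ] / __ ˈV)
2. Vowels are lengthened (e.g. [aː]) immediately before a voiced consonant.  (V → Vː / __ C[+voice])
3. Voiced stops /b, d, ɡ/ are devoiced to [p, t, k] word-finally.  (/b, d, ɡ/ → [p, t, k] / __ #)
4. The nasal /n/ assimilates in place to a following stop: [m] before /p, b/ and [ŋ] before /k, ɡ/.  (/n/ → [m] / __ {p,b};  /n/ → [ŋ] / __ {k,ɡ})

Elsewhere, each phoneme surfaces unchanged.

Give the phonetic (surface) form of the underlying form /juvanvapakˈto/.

[juːvaːnvapakˈtʰo]

/j/ (word-initial) is unaffected → [j].
/u/ — between /j/ and /v/, before a voiced consonant — surfaces as [uː] (rule 2).
/v/ (between /u/ and /a/): no rule targets it → [v].
Rule 2 applies to /a/ (between /v/ and /n/: before a voiced consonant) → [aː].
/n/ (between /a/ and /v/) is in the target of rule 4 but the environment (before a labial or velar stop) is not met → [n].
/v/ (between /n/ and /a/) is unaffected → [v].
/a/ (between /v/ and /p/): rule 2 targets it, but not before a voiced consonant → unchanged [a].
/p/ (between /a/ and /a/) fails the environment for rule 1, so it stays [p].
/a/ (between /p/ and /k/): rule 2 targets it, but not before a voiced consonant → unchanged [a].
/k/ (between /a/ and /t/) is in the target of rule 1 but the environment (immediately before a stressed vowel) is not met → [k].
/t/ (between /k/ and /o/) occurs immediately before a stressed vowel → [tʰ] by rule 1.
/o/ — word-final; rule 2 does not apply here → [o].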